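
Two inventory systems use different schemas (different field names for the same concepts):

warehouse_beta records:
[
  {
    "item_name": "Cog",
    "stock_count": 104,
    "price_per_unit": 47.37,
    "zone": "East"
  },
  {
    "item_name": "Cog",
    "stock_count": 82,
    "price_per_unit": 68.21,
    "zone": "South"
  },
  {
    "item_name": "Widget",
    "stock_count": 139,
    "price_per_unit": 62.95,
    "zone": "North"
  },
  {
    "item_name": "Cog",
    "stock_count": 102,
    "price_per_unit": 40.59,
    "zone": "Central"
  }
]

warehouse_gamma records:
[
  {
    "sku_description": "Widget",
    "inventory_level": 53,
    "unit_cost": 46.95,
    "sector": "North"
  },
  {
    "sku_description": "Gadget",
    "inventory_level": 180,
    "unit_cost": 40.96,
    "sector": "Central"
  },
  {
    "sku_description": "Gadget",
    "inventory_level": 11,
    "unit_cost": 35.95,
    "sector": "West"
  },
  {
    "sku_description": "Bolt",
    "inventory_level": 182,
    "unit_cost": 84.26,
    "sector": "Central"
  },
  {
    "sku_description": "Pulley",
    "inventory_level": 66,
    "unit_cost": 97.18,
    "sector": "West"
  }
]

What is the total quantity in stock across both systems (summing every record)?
919

To reconcile these schemas, identify the field holding the quantity in stock in each system:
1. In warehouse_beta it is "stock_count"
2. In warehouse_gamma it is "inventory_level"

From warehouse_beta: 104 + 82 + 139 + 102 = 427
From warehouse_gamma: 53 + 180 + 11 + 182 + 66 = 492

Total: 427 + 492 = 919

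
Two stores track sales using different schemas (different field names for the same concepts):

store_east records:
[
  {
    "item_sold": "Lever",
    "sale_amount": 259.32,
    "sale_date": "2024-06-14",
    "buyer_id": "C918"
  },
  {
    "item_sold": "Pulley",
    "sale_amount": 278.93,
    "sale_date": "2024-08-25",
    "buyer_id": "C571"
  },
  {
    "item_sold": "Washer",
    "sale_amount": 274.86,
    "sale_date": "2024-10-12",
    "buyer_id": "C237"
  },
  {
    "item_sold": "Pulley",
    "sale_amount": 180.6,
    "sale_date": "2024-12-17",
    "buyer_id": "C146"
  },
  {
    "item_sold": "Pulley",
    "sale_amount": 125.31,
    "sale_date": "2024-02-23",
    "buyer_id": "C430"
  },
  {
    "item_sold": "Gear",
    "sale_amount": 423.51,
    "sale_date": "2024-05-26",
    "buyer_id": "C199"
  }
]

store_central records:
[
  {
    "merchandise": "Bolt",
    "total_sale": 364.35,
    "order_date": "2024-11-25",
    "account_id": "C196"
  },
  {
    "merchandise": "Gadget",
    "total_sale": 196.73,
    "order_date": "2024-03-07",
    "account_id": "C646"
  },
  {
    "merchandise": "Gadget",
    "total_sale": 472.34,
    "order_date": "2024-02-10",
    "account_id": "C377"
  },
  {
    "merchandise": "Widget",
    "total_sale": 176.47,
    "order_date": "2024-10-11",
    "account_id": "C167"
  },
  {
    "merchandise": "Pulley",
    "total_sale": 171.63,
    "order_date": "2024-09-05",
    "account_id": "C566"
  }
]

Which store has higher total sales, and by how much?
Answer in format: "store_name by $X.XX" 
store_east by $161.01

Schema mapping: "sale_amount" (store_east) = "total_sale" (store_central) = sale amount

Total for store_east: 1542.53
Total for store_central: 1381.52

Difference: |1542.53 - 1381.52| = 161.01
store_east has higher sales by $161.01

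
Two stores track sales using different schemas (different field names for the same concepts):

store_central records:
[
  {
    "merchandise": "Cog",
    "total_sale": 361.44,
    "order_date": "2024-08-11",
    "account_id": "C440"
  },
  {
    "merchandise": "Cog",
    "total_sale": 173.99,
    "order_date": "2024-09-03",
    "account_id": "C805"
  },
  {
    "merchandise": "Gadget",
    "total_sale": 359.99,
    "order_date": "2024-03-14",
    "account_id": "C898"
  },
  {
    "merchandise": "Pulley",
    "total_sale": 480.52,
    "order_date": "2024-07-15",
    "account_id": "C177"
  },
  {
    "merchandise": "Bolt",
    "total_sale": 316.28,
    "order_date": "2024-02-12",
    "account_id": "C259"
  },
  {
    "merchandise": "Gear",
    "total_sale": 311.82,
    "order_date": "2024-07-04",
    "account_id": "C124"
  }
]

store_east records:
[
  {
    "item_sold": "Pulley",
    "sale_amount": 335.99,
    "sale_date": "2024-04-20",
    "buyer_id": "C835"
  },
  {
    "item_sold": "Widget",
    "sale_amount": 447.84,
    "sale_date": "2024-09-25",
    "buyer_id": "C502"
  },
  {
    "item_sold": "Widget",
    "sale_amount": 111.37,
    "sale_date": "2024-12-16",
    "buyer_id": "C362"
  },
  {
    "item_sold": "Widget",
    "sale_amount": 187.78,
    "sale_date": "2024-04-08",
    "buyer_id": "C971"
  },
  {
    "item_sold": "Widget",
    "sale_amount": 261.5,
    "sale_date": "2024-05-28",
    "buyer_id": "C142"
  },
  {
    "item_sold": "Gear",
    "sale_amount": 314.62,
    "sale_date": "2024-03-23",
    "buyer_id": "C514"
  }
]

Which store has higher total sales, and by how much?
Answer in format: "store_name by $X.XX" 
store_central by $344.94

Schema mapping: "total_sale" (store_central) = "sale_amount" (store_east) = sale amount

Total for store_central: 2004.04
Total for store_east: 1659.10

Difference: |2004.04 - 1659.10| = 344.94
store_central has higher sales by $344.94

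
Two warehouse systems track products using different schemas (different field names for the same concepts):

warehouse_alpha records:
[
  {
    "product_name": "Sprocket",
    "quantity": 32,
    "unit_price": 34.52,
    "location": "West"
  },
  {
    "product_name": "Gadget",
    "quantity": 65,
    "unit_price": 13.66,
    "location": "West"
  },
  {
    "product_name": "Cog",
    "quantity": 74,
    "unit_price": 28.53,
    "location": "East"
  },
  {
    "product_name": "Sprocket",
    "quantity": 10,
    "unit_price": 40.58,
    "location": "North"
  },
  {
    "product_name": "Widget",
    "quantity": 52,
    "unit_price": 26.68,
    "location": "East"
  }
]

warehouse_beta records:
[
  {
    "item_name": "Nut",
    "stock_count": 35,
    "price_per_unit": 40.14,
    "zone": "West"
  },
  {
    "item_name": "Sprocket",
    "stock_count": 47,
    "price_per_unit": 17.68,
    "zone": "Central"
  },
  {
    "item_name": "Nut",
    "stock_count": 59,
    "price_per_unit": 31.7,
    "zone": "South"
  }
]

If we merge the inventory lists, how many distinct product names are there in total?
5

Schema mapping: "product_name" (warehouse_alpha) = "item_name" (warehouse_beta) = product name

Products in warehouse_alpha: ['Cog', 'Gadget', 'Sprocket', 'Widget']
Products in warehouse_beta: ['Nut', 'Sprocket']

Union (unique products): ['Cog', 'Gadget', 'Nut', 'Sprocket', 'Widget']
Count: 5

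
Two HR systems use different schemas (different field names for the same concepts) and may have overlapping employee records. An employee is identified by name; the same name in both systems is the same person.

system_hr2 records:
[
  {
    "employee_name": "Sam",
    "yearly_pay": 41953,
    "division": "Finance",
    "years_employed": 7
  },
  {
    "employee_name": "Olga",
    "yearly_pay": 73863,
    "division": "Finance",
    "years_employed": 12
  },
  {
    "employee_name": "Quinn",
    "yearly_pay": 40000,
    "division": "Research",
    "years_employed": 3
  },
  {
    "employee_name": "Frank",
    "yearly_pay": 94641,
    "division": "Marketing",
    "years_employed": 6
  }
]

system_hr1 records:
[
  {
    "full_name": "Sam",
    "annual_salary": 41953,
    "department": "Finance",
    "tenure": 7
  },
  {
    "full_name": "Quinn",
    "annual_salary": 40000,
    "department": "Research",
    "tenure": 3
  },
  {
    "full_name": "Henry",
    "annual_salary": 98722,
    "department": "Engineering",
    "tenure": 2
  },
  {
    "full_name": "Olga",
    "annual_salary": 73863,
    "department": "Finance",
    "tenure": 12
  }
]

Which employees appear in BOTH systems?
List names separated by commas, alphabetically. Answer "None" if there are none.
Olga, Quinn, Sam

Schema mapping: "employee_name" (system_hr2) = "full_name" (system_hr1) = employee name

Names in system_hr2: ['Frank', 'Olga', 'Quinn', 'Sam']
Names in system_hr1: ['Henry', 'Olga', 'Quinn', 'Sam']

Intersection: ['Olga', 'Quinn', 'Sam']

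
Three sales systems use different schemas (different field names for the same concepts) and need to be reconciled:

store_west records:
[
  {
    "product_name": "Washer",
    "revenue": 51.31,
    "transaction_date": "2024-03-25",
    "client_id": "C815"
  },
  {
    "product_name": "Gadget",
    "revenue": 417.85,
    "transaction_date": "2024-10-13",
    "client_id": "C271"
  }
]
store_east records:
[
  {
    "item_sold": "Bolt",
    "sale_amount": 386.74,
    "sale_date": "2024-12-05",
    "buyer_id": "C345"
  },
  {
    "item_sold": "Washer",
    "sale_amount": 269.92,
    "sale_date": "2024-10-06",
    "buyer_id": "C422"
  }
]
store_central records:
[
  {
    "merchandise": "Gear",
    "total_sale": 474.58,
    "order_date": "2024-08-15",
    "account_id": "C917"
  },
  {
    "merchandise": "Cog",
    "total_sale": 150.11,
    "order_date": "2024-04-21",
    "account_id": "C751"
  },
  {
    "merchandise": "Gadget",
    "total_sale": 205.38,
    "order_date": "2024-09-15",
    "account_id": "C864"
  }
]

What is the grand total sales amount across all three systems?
1955.89

Schema reconciliation - all amount fields map to sale amount:

store_west (revenue): 469.16
store_east (sale_amount): 656.66
store_central (total_sale): 830.07

Grand total: 1955.89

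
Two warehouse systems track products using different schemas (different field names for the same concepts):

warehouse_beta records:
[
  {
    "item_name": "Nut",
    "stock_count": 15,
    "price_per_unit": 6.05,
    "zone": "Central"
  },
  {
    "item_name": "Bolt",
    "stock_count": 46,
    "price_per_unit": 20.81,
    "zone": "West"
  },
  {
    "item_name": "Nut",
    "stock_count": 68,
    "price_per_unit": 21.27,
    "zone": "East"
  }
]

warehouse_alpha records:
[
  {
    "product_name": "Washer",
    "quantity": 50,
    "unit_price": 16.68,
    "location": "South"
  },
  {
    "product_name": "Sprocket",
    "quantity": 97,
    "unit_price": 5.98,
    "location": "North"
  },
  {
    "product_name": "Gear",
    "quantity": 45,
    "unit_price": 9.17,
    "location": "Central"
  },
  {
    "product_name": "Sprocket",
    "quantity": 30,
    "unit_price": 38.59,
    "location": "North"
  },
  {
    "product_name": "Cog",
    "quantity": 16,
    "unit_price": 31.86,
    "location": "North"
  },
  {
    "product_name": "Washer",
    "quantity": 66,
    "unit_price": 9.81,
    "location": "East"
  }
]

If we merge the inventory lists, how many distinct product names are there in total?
6

Schema mapping: "item_name" (warehouse_beta) = "product_name" (warehouse_alpha) = product name

Products in warehouse_beta: ['Bolt', 'Nut']
Products in warehouse_alpha: ['Cog', 'Gear', 'Sprocket', 'Washer']

Union (unique products): ['Bolt', 'Cog', 'Gear', 'Nut', 'Sprocket', 'Washer']
Count: 6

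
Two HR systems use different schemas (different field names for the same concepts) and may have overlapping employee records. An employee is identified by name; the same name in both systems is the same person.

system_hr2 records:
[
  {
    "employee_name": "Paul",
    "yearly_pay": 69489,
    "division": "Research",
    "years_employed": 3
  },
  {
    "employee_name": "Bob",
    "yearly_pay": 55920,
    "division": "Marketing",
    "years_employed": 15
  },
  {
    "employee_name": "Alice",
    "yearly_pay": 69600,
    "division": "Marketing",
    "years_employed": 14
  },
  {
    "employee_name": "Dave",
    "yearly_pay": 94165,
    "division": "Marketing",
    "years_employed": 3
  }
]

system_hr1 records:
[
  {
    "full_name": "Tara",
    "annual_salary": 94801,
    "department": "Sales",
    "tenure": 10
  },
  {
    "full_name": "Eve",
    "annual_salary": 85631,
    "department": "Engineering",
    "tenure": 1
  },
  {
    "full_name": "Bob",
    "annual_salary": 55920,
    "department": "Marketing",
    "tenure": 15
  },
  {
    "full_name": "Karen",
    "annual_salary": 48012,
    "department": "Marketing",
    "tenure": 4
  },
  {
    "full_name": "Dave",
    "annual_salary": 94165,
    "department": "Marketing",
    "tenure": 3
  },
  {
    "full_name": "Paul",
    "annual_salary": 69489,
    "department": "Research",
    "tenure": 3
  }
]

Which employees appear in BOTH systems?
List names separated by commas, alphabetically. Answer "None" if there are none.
Bob, Dave, Paul

Schema mapping: "employee_name" (system_hr2) = "full_name" (system_hr1) = employee name

Names in system_hr2: ['Alice', 'Bob', 'Dave', 'Paul']
Names in system_hr1: ['Bob', 'Dave', 'Eve', 'Karen', 'Paul', 'Tara']

Intersection: ['Bob', 'Dave', 'Paul']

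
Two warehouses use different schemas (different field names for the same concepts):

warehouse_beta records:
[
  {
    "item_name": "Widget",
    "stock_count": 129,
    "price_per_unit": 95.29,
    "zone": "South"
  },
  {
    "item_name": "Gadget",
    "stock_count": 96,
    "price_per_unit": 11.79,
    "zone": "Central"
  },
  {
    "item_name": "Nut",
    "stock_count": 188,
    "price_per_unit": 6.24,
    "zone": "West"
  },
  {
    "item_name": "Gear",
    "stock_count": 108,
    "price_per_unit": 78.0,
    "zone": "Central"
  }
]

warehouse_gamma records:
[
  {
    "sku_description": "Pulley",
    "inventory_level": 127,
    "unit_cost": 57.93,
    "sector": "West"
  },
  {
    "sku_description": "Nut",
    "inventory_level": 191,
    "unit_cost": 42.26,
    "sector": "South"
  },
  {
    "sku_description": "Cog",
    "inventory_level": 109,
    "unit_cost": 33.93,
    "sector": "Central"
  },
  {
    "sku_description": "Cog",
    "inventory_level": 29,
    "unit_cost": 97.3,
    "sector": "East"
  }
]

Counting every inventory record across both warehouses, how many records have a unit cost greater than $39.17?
5

Schema mapping: "price_per_unit" (warehouse_beta) = "unit_cost" (warehouse_gamma) = unit cost

Records > $39.17 in warehouse_beta: 2
Records > $39.17 in warehouse_gamma: 3

Total count: 2 + 3 = 5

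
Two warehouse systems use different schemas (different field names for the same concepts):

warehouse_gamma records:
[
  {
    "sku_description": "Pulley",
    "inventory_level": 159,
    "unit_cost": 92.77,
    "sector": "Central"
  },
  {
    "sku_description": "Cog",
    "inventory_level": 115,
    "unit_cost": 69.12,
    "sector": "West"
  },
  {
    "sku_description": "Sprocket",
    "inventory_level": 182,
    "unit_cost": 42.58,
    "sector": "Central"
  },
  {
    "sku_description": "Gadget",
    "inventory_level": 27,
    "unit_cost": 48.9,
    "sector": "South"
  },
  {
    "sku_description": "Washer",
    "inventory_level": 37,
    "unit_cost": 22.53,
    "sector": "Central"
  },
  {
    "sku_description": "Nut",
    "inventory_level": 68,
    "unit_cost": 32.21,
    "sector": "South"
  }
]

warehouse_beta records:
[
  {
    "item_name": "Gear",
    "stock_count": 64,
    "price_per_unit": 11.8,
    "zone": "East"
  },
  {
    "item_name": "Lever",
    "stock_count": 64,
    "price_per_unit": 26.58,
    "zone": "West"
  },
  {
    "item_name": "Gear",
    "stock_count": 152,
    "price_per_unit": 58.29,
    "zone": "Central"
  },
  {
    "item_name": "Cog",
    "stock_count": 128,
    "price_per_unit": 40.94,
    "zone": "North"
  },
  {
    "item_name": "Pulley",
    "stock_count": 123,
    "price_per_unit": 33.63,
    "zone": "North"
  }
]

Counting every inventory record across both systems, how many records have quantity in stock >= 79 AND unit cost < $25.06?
0

Schema mappings:
- "inventory_level" (warehouse_gamma) = "stock_count" (warehouse_beta) = quantity
- "unit_cost" (warehouse_gamma) = "price_per_unit" (warehouse_beta) = unit cost

Records meeting both conditions in warehouse_gamma: 0
Records meeting both conditions in warehouse_beta: 0

Total: 0 + 0 = 0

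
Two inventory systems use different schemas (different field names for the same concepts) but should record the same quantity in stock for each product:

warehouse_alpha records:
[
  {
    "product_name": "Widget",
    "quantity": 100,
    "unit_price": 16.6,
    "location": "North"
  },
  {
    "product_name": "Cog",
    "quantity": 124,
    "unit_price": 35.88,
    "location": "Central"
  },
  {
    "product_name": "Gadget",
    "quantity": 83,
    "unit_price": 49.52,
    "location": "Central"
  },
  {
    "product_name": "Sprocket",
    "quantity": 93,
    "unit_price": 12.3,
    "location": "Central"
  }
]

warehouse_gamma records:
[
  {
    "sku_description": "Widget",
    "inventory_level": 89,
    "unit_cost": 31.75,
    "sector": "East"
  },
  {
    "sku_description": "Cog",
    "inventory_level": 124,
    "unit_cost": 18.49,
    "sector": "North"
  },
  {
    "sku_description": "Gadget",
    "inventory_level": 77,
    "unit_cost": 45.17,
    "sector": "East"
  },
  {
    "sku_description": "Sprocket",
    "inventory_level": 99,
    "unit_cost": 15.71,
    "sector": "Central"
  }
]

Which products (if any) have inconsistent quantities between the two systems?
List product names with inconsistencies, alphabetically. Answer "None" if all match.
Gadget, Sprocket, Widget

Schema mappings:
- "product_name" (warehouse_alpha) = "sku_description" (warehouse_gamma) = product name
- "quantity" (warehouse_alpha) = "inventory_level" (warehouse_gamma) = quantity

Comparison:
  Widget: 100 vs 89 - MISMATCH
  Cog: 124 vs 124 - MATCH
  Gadget: 83 vs 77 - MISMATCH
  Sprocket: 93 vs 99 - MISMATCH

Products with inconsistencies: Gadget, Sprocket, Widget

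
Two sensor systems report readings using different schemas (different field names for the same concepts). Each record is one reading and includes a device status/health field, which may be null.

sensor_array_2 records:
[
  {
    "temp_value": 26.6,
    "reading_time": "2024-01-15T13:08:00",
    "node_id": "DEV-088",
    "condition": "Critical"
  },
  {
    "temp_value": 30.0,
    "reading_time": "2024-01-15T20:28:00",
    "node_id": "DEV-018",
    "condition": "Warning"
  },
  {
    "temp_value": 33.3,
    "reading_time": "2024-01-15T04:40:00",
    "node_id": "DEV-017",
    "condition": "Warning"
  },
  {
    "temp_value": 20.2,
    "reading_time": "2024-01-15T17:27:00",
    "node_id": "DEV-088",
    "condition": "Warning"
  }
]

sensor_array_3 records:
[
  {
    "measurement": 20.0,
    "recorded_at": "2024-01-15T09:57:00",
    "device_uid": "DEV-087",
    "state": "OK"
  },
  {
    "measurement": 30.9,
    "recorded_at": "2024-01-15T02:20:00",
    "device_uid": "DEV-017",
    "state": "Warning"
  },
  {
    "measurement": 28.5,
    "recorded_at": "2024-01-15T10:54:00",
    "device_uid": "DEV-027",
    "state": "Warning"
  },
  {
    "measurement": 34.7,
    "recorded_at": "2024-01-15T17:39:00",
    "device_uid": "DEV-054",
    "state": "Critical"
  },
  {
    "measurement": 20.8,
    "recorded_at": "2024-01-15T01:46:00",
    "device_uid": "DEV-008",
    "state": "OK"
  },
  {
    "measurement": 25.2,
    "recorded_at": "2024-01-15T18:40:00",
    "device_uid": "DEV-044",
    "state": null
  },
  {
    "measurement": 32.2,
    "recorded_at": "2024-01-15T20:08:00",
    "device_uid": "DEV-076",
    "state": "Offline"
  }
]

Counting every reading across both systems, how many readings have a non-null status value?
10

Schema mapping: "condition" (sensor_array_2) = "state" (sensor_array_3) = status

Non-null in sensor_array_2: 4
Non-null in sensor_array_3: 6

Total non-null: 4 + 6 = 10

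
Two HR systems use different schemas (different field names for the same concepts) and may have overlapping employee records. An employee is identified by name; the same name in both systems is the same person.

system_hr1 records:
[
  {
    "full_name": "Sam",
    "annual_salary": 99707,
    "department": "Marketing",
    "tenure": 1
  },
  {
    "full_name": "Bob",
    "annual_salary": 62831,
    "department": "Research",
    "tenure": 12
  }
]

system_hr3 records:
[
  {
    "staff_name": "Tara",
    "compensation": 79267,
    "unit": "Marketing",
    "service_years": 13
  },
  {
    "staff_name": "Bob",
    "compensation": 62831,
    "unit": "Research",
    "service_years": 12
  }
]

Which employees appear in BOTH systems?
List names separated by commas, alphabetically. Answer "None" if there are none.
Bob

Schema mapping: "full_name" (system_hr1) = "staff_name" (system_hr3) = employee name

Names in system_hr1: ['Bob', 'Sam']
Names in system_hr3: ['Bob', 'Tara']

Intersection: ['Bob']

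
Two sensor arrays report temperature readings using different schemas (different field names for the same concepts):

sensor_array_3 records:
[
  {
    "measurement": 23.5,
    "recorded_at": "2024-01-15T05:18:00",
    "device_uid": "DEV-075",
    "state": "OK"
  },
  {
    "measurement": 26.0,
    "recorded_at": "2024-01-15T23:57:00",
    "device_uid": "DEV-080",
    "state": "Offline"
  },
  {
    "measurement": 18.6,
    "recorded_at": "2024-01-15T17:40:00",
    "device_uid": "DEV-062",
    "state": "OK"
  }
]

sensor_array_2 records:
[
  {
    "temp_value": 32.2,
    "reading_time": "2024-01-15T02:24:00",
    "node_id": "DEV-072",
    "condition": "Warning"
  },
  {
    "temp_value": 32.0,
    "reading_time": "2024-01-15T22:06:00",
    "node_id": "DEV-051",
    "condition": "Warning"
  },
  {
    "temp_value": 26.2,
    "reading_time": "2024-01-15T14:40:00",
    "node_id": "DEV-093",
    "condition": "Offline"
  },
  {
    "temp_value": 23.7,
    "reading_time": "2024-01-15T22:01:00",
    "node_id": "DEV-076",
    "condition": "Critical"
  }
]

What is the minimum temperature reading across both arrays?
18.6

Schema mapping: "measurement" (sensor_array_3) = "temp_value" (sensor_array_2) = temperature reading

Minimum in sensor_array_3: 18.6
Minimum in sensor_array_2: 23.7

Overall minimum: min(18.6, 23.7) = 18.6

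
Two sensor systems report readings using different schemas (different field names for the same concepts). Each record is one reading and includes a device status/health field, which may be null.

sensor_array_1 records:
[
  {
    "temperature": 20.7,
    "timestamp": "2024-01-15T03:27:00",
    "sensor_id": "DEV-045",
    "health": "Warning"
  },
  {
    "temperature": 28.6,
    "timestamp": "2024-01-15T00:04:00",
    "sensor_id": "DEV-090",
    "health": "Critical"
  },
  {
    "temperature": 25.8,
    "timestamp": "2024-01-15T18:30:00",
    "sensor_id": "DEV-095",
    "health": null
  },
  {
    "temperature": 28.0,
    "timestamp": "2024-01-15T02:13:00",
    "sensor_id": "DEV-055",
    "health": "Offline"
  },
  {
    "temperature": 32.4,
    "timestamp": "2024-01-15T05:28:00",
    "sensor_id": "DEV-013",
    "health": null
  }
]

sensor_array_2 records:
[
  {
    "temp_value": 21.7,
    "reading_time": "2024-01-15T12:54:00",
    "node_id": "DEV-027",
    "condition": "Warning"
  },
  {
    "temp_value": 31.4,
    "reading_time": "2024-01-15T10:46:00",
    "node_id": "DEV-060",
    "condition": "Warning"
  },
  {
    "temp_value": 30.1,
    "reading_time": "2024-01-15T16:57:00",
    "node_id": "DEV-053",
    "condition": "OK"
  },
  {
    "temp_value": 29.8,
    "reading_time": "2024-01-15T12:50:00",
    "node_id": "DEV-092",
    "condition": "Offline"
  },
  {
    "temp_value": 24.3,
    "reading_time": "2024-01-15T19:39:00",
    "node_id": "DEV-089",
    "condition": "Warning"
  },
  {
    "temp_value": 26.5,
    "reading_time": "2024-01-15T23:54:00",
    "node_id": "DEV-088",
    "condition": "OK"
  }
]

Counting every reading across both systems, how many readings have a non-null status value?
9

Schema mapping: "health" (sensor_array_1) = "condition" (sensor_array_2) = status

Non-null in sensor_array_1: 3
Non-null in sensor_array_2: 6

Total non-null: 3 + 6 = 9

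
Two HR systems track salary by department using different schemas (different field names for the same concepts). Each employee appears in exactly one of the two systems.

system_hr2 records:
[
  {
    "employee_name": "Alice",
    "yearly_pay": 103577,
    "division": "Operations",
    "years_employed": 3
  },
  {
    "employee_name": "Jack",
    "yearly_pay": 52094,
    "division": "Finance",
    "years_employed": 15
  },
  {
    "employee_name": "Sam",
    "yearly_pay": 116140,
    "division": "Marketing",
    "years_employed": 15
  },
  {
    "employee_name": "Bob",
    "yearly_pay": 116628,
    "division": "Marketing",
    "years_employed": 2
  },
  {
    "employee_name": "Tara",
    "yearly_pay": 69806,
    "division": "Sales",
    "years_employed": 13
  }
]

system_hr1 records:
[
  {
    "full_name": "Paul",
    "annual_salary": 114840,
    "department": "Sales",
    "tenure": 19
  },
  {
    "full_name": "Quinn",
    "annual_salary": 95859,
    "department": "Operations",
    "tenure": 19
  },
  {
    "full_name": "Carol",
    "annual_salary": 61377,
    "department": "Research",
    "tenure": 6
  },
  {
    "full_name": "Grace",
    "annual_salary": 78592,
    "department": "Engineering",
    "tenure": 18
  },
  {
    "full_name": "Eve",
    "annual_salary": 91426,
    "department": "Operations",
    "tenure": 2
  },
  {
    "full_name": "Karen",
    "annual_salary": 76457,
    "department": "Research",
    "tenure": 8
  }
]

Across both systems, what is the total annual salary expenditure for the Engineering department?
78592

Schema mappings:
- "division" (system_hr2) = "department" (system_hr1) = department
- "yearly_pay" (system_hr2) = "annual_salary" (system_hr1) = salary

Engineering salaries from system_hr2: 0
Engineering salaries from system_hr1: 78592

Total: 0 + 78592 = 78592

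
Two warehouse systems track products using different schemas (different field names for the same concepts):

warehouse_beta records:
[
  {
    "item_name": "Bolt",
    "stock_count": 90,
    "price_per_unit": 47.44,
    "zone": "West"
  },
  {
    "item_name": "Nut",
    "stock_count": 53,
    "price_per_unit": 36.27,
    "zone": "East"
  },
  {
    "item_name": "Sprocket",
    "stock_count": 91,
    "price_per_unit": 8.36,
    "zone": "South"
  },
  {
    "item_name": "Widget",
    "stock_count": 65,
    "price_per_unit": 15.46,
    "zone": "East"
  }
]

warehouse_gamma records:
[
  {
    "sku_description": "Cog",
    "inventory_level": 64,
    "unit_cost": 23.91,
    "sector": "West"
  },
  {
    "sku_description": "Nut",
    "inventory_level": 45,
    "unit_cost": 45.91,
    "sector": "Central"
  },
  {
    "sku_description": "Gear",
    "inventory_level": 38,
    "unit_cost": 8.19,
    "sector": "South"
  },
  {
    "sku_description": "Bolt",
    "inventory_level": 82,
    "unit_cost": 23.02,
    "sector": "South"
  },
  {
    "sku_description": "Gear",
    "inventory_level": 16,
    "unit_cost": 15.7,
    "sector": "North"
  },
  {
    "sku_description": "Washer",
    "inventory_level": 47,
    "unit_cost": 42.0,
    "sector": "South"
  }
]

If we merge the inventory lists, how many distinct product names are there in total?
7

Schema mapping: "item_name" (warehouse_beta) = "sku_description" (warehouse_gamma) = product name

Products in warehouse_beta: ['Bolt', 'Nut', 'Sprocket', 'Widget']
Products in warehouse_gamma: ['Bolt', 'Cog', 'Gear', 'Nut', 'Washer']

Union (unique products): ['Bolt', 'Cog', 'Gear', 'Nut', 'Sprocket', 'Washer', 'Widget']
Count: 7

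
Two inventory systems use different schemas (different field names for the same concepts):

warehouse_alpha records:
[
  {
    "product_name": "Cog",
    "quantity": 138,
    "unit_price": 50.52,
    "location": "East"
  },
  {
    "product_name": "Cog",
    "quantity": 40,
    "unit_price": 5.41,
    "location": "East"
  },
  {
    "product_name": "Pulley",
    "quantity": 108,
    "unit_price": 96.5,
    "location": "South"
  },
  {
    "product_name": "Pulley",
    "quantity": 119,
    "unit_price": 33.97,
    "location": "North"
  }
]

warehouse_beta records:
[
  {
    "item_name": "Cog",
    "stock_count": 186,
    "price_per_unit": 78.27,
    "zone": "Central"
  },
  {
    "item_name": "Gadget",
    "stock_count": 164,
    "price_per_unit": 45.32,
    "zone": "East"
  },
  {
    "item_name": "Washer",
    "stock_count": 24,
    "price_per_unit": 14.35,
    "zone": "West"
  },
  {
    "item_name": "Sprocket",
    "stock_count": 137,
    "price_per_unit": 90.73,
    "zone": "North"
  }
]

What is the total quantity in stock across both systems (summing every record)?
916

To reconcile these schemas, identify the field holding the quantity in stock in each system:
1. In warehouse_alpha it is "quantity"
2. In warehouse_beta it is "stock_count"

From warehouse_alpha: 138 + 40 + 108 + 119 = 405
From warehouse_beta: 186 + 164 + 24 + 137 = 511

Total: 405 + 511 = 916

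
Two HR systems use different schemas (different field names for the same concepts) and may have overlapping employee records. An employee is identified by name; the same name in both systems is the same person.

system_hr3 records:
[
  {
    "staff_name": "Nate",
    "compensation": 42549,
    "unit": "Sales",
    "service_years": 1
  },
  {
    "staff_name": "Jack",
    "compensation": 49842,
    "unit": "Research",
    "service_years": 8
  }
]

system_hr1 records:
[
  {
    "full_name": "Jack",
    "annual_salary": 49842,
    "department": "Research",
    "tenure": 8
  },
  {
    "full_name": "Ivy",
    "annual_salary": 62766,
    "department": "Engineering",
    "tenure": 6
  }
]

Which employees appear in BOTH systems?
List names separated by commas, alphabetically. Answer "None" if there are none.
Jack

Schema mapping: "staff_name" (system_hr3) = "full_name" (system_hr1) = employee name

Names in system_hr3: ['Jack', 'Nate']
Names in system_hr1: ['Ivy', 'Jack']

Intersection: ['Jack']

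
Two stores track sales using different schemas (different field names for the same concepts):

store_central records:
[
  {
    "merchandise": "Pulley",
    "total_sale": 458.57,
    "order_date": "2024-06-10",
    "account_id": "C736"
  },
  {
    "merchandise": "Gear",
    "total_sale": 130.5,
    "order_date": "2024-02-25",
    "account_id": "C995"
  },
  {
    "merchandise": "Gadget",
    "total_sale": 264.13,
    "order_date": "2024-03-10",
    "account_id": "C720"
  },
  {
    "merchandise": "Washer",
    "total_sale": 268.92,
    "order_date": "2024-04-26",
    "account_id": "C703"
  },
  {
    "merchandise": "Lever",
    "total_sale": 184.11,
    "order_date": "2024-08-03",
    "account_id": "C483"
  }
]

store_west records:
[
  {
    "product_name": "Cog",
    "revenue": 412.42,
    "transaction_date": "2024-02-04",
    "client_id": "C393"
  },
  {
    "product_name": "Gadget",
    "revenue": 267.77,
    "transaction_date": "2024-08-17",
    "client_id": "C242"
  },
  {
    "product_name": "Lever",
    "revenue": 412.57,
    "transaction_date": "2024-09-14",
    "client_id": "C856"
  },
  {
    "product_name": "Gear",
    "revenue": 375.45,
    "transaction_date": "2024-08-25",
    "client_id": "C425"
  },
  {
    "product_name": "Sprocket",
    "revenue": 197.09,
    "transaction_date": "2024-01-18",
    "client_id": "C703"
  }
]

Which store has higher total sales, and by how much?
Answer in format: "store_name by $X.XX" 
store_west by $359.07

Schema mapping: "total_sale" (store_central) = "revenue" (store_west) = sale amount

Total for store_central: 1306.23
Total for store_west: 1665.30

Difference: |1306.23 - 1665.30| = 359.07
store_west has higher sales by $359.07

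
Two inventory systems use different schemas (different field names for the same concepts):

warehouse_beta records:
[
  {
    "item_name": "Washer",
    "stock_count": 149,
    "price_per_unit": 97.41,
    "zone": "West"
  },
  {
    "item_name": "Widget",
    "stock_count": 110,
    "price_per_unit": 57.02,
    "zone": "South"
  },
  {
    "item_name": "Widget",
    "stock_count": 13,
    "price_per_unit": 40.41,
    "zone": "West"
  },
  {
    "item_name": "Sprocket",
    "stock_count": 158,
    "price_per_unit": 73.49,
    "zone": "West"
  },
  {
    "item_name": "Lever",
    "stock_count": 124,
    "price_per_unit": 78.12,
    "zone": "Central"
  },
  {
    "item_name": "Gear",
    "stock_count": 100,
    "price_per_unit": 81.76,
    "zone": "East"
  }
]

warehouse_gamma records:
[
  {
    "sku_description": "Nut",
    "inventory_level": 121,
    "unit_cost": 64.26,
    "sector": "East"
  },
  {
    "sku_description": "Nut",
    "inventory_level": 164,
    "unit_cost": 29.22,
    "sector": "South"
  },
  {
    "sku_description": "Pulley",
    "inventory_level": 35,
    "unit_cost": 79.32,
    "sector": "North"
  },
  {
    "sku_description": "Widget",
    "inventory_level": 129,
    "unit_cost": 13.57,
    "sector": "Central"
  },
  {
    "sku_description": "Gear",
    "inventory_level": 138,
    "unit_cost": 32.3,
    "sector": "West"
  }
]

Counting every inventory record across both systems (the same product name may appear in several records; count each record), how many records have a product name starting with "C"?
0

Schema mapping: "item_name" (warehouse_beta) = "sku_description" (warehouse_gamma) = product name

Records with product name starting with "C" in warehouse_beta: 0
Records with product name starting with "C" in warehouse_gamma: 0

Total: 0 + 0 = 0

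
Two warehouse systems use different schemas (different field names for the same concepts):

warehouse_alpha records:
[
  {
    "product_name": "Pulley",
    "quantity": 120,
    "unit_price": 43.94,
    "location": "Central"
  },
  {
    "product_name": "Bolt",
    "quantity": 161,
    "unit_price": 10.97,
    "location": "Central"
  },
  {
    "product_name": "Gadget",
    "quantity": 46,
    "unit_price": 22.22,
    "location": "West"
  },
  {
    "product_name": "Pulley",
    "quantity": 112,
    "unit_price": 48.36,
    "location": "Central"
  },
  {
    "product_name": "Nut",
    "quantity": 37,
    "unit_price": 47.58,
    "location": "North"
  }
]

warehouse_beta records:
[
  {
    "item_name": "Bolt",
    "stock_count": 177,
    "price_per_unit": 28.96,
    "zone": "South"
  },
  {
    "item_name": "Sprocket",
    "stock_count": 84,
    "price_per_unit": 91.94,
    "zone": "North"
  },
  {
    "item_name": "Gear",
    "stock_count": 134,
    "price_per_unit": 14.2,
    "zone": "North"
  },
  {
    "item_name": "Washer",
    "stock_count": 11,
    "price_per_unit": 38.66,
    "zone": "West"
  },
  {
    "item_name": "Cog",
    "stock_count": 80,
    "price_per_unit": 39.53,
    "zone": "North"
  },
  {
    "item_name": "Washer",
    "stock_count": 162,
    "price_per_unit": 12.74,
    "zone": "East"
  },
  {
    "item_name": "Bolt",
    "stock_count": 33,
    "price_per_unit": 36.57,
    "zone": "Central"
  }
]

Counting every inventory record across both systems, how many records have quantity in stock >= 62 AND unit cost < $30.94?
4

Schema mappings:
- "quantity" (warehouse_alpha) = "stock_count" (warehouse_beta) = quantity
- "unit_price" (warehouse_alpha) = "price_per_unit" (warehouse_beta) = unit cost

Records meeting both conditions in warehouse_alpha: 1
Records meeting both conditions in warehouse_beta: 3

Total: 1 + 3 = 4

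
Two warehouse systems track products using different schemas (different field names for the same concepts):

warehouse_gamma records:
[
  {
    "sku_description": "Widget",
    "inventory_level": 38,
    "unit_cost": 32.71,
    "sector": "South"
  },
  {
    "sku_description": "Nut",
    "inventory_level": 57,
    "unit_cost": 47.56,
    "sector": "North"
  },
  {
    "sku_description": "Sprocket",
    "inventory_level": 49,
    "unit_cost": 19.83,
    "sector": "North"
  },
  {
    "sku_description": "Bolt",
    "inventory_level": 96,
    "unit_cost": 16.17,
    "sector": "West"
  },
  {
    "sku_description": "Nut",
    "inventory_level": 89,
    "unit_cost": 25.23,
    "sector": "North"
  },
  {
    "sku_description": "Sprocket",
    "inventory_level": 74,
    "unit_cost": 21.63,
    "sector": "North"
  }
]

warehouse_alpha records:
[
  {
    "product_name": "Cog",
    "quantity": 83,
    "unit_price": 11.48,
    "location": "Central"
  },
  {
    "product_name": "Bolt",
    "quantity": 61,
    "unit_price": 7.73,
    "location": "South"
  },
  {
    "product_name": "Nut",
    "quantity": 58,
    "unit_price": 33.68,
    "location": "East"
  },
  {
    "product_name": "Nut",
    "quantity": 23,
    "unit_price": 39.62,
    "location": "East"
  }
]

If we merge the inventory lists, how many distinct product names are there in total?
5

Schema mapping: "sku_description" (warehouse_gamma) = "product_name" (warehouse_alpha) = product name

Products in warehouse_gamma: ['Bolt', 'Nut', 'Sprocket', 'Widget']
Products in warehouse_alpha: ['Bolt', 'Cog', 'Nut']

Union (unique products): ['Bolt', 'Cog', 'Nut', 'Sprocket', 'Widget']
Count: 5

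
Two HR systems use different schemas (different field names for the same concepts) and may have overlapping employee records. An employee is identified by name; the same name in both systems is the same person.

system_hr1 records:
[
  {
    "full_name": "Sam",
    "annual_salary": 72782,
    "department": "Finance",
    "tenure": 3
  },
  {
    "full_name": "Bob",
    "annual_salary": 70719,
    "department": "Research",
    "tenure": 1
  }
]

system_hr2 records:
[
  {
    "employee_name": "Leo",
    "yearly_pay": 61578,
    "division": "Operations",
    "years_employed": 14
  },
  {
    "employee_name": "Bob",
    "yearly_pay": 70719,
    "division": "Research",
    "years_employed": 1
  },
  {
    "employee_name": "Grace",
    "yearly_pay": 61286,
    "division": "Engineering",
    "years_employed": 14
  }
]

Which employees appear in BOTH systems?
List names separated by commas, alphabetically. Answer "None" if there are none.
Bob

Schema mapping: "full_name" (system_hr1) = "employee_name" (system_hr2) = employee name

Names in system_hr1: ['Bob', 'Sam']
Names in system_hr2: ['Bob', 'Grace', 'Leo']

Intersection: ['Bob']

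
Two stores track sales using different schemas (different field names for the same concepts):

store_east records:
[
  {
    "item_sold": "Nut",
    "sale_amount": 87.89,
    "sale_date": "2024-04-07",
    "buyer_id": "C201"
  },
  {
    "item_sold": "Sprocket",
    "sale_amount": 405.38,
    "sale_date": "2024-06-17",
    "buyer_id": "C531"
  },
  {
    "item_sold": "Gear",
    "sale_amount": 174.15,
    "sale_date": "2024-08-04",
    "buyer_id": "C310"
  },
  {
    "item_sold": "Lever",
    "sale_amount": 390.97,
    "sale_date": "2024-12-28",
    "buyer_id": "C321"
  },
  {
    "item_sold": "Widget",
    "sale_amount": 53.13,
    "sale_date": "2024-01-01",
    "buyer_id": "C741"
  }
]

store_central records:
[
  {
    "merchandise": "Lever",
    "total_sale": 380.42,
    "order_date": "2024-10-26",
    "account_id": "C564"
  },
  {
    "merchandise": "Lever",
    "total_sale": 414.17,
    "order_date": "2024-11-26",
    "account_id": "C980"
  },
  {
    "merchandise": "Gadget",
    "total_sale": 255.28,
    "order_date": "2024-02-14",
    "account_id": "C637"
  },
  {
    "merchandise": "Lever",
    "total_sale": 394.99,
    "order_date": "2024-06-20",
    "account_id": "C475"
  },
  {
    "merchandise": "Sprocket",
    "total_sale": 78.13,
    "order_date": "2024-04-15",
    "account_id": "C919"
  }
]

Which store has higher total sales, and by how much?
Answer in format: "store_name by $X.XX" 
store_central by $411.47

Schema mapping: "sale_amount" (store_east) = "total_sale" (store_central) = sale amount

Total for store_east: 1111.52
Total for store_central: 1522.99

Difference: |1111.52 - 1522.99| = 411.47
store_central has higher sales by $411.47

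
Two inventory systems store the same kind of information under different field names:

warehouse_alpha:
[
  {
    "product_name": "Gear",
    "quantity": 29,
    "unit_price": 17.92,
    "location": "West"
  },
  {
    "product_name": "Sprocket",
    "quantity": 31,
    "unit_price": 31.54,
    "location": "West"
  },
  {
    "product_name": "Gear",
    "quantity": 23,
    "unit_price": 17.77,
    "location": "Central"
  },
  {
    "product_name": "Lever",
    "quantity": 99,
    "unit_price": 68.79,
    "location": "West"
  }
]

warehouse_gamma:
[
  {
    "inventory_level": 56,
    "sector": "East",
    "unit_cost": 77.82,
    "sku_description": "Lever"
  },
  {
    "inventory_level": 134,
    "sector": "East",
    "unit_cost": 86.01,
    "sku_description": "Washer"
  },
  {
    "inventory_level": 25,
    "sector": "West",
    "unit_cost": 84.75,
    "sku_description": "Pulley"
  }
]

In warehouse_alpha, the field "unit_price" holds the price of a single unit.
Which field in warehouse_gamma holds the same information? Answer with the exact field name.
unit_cost

In warehouse_alpha, "unit_price" holds the price of a single unit.
The fields in warehouse_gamma are: "inventory_level", "sector", "unit_cost", "sku_description".
"unit_cost" is the match: the name refers to the same concept and its values are decimal currency amounts (e.g. 77.82, 86.01).
The other fields ("inventory_level", "sector", "sku_description") hold different kinds of data.

So "unit_price" in warehouse_alpha corresponds to "unit_cost" in warehouse_gamma.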